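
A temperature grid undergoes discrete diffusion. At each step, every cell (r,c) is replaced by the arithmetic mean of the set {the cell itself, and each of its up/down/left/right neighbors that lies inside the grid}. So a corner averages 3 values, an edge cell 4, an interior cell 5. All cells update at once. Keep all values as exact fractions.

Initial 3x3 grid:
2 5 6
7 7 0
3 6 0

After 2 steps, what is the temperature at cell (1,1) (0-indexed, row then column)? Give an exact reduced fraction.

Step 1: cell (1,1) = 5
Step 2: cell (1,1) = 22/5
Full grid after step 2:
  173/36 55/12 143/36
  79/16 22/5 167/48
  169/36 49/12 37/12

Answer: 22/5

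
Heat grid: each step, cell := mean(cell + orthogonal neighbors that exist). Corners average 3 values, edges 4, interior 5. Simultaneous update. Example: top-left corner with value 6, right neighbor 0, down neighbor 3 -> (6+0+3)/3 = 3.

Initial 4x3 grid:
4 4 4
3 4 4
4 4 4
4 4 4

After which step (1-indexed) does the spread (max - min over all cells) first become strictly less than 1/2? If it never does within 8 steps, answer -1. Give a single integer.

Answer: 1

Derivation:
Step 1: max=4, min=11/3, spread=1/3
  -> spread < 1/2 first at step 1
Step 2: max=4, min=449/120, spread=31/120
Step 3: max=4, min=4109/1080, spread=211/1080
Step 4: max=7153/1800, min=415103/108000, spread=14077/108000
Step 5: max=428317/108000, min=3747593/972000, spread=5363/48600
Step 6: max=237131/60000, min=112899191/29160000, spread=93859/1166400
Step 7: max=383463533/97200000, min=6788125519/1749600000, spread=4568723/69984000
Step 8: max=11482381111/2916000000, min=408123564371/104976000000, spread=8387449/167961600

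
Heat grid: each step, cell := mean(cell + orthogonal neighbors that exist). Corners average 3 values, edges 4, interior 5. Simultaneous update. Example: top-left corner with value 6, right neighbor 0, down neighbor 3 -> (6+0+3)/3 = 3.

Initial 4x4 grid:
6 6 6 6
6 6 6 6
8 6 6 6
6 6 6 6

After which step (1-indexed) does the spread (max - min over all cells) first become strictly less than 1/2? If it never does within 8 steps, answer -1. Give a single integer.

Step 1: max=20/3, min=6, spread=2/3
Step 2: max=391/60, min=6, spread=31/60
Step 3: max=3451/540, min=6, spread=211/540
  -> spread < 1/2 first at step 3
Step 4: max=340843/54000, min=6, spread=16843/54000
Step 5: max=3054643/486000, min=27079/4500, spread=130111/486000
Step 6: max=91122367/14580000, min=1627159/270000, spread=3255781/14580000
Step 7: max=2724753691/437400000, min=1631107/270000, spread=82360351/437400000
Step 8: max=81483316891/13122000000, min=294106441/48600000, spread=2074577821/13122000000

Answer: 3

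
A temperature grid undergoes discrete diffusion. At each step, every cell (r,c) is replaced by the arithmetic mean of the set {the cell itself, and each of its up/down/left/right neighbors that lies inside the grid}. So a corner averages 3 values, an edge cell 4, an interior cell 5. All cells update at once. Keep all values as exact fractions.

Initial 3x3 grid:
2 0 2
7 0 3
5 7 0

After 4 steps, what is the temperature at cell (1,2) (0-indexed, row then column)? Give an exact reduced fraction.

Answer: 733417/288000

Derivation:
Step 1: cell (1,2) = 5/4
Step 2: cell (1,2) = 193/80
Step 3: cell (1,2) = 10411/4800
Step 4: cell (1,2) = 733417/288000
Full grid after step 4:
  6707/2400 8521/3375 271703/129600
  1448563/432000 1005187/360000 733417/288000
  232139/64800 726469/216000 365803/129600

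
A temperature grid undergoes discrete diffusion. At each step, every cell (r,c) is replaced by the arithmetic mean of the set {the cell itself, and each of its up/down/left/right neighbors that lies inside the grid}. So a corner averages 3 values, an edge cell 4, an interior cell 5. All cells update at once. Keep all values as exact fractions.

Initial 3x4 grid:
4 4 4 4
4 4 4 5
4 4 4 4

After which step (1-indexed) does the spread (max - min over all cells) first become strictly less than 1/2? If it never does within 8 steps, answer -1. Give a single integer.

Answer: 1

Derivation:
Step 1: max=13/3, min=4, spread=1/3
  -> spread < 1/2 first at step 1
Step 2: max=1027/240, min=4, spread=67/240
Step 3: max=9077/2160, min=4, spread=437/2160
Step 4: max=3613531/864000, min=4009/1000, spread=29951/172800
Step 5: max=32319821/7776000, min=13579/3375, spread=206761/1555200
Step 6: max=12897795571/3110400000, min=21765671/5400000, spread=14430763/124416000
Step 7: max=771603741689/186624000000, min=1745652727/432000000, spread=139854109/1492992000
Step 8: max=46212231890251/11197440000000, min=157371228977/38880000000, spread=7114543559/89579520000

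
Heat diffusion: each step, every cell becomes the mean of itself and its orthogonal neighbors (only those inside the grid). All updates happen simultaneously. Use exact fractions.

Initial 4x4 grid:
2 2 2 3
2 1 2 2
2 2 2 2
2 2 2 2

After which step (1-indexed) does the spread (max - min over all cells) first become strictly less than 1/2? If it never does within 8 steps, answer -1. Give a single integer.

Step 1: max=7/3, min=7/4, spread=7/12
Step 2: max=41/18, min=89/50, spread=112/225
  -> spread < 1/2 first at step 2
Step 3: max=4613/2160, min=4433/2400, spread=6233/21600
Step 4: max=136511/64800, min=40583/21600, spread=7381/32400
Step 5: max=4007981/1944000, min=4092041/2160000, spread=3251441/19440000
Step 6: max=23849263/11664000, min=37165691/19440000, spread=3874621/29160000
Step 7: max=3544412993/1749600000, min=3733550633/1944000000, spread=1842174233/17496000000
Step 8: max=105788390771/52488000000, min=112590276347/58320000000, spread=44571420587/524880000000

Answer: 2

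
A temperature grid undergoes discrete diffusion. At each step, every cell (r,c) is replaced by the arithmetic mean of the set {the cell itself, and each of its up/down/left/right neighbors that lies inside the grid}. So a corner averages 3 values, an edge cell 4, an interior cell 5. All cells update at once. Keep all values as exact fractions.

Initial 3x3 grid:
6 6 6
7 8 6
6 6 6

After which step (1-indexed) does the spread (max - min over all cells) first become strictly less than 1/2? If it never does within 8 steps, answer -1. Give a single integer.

Answer: 2

Derivation:
Step 1: max=27/4, min=6, spread=3/4
Step 2: max=657/100, min=251/40, spread=59/200
  -> spread < 1/2 first at step 2
Step 3: max=94067/14400, min=569/90, spread=1009/4800
Step 4: max=839947/129600, min=915679/144000, spread=158359/1296000
Step 5: max=335325803/51840000, min=517129/81000, spread=4363243/51840000
Step 6: max=3009583123/466560000, min=3315070211/518400000, spread=260199331/4665600000
Step 7: max=1202672851427/186624000000, min=2490698473/388800000, spread=7137584387/186624000000
Step 8: max=72077135613169/11197440000000, min=3987796409933/622080000000, spread=3799043/143327232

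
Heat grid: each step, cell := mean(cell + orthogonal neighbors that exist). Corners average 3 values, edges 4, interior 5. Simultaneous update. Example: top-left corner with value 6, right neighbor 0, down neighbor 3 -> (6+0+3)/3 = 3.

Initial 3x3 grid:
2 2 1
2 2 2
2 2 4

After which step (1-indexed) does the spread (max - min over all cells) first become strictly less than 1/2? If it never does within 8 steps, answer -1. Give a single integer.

Step 1: max=8/3, min=5/3, spread=1
Step 2: max=89/36, min=89/48, spread=89/144
Step 3: max=995/432, min=277/144, spread=41/108
  -> spread < 1/2 first at step 3
Step 4: max=57997/25920, min=1891/960, spread=347/1296
Step 5: max=3400499/1555200, min=1036133/518400, spread=2921/15552
Step 6: max=201421453/93312000, min=63038651/31104000, spread=24611/186624
Step 7: max=11965744691/5598720000, min=1271935799/622080000, spread=207329/2239488
Step 8: max=713390139277/335923200000, min=230519067259/111974400000, spread=1746635/26873856

Answer: 3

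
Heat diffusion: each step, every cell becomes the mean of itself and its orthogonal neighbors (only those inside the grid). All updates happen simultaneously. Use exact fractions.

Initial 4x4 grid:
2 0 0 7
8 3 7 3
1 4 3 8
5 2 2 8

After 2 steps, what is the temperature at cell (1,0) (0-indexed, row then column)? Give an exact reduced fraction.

Answer: 59/15

Derivation:
Step 1: cell (1,0) = 7/2
Step 2: cell (1,0) = 59/15
Full grid after step 2:
  97/36 749/240 677/240 157/36
  59/15 299/100 443/100 1097/240
  199/60 391/100 397/100 451/80
  125/36 46/15 89/20 61/12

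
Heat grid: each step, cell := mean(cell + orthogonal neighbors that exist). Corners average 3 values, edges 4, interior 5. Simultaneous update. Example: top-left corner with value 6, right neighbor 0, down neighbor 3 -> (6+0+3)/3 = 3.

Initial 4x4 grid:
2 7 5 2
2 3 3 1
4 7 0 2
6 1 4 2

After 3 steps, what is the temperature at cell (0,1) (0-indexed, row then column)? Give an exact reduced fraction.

Step 1: cell (0,1) = 17/4
Step 2: cell (0,1) = 497/120
Step 3: cell (0,1) = 3251/900
Full grid after step 3:
  1043/270 3251/900 619/180 6079/2160
  6457/1800 1396/375 17281/6000 3809/1440
  7069/1800 3941/1200 8909/3000 15421/7200
  1595/432 26161/7200 18841/7200 2591/1080

Answer: 3251/900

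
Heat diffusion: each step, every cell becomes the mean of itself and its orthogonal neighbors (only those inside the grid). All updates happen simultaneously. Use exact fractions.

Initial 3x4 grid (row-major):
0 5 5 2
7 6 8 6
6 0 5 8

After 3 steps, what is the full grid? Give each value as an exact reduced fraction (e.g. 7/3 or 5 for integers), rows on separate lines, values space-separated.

After step 1:
  4 4 5 13/3
  19/4 26/5 6 6
  13/3 17/4 21/4 19/3
After step 2:
  17/4 91/20 29/6 46/9
  1097/240 121/25 549/100 17/3
  40/9 571/120 131/24 211/36
After step 3:
  3209/720 2771/600 8993/1800 281/54
  65179/14400 29051/6000 15773/3000 4979/900
  9917/2160 17551/3600 19411/3600 1223/216

Answer: 3209/720 2771/600 8993/1800 281/54
65179/14400 29051/6000 15773/3000 4979/900
9917/2160 17551/3600 19411/3600 1223/216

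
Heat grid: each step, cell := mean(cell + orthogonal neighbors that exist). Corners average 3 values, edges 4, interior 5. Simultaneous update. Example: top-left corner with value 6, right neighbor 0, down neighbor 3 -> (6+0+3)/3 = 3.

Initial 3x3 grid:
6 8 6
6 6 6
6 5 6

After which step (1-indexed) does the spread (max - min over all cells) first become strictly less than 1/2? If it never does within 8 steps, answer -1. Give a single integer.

Answer: 3

Derivation:
Step 1: max=20/3, min=17/3, spread=1
Step 2: max=781/120, min=209/36, spread=253/360
Step 3: max=45677/7200, min=84679/14400, spread=89/192
  -> spread < 1/2 first at step 3
Step 4: max=2718169/432000, min=5153213/864000, spread=755/2304
Step 5: max=161573393/25920000, min=311234911/51840000, spread=6353/27648
Step 6: max=9647305621/1555200000, min=18792758117/3110400000, spread=53531/331776
Step 7: max=576411533237/93312000000, min=1131684644599/186624000000, spread=450953/3981312
Step 8: max=34495171897489/5598720000000, min=68099943091853/11197440000000, spread=3799043/47775744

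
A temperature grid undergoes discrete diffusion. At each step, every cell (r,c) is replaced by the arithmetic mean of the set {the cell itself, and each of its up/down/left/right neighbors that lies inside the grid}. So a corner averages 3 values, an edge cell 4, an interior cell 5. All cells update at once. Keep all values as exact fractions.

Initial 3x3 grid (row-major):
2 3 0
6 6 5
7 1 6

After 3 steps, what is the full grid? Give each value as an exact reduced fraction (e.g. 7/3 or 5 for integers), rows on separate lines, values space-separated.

After step 1:
  11/3 11/4 8/3
  21/4 21/5 17/4
  14/3 5 4
After step 2:
  35/9 797/240 29/9
  1067/240 429/100 907/240
  179/36 67/15 53/12
After step 3:
  1049/270 52999/14400 929/270
  63349/14400 8121/2000 56549/14400
  9997/2160 16331/3600 1013/240

Answer: 1049/270 52999/14400 929/270
63349/14400 8121/2000 56549/14400
9997/2160 16331/3600 1013/240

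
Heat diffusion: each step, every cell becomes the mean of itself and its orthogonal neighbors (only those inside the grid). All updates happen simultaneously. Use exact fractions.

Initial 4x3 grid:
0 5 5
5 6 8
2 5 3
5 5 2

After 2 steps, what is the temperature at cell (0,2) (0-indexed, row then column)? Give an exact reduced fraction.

Answer: 31/6

Derivation:
Step 1: cell (0,2) = 6
Step 2: cell (0,2) = 31/6
Full grid after step 2:
  127/36 287/60 31/6
  499/120 91/20 109/20
  157/40 23/5 263/60
  25/6 947/240 145/36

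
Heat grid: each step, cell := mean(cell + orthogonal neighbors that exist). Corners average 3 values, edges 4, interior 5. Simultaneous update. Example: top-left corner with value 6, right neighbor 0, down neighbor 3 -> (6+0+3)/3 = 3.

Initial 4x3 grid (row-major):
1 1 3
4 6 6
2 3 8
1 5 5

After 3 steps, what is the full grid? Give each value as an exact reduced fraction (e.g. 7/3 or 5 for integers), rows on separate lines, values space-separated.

After step 1:
  2 11/4 10/3
  13/4 4 23/4
  5/2 24/5 11/2
  8/3 7/2 6
After step 2:
  8/3 145/48 71/18
  47/16 411/100 223/48
  793/240 203/50 441/80
  26/9 509/120 5
After step 3:
  23/8 49471/14400 209/54
  7811/2400 22529/6000 32783/7200
  23743/7200 12737/3000 11531/2400
  7513/2160 29143/7200 3541/720

Answer: 23/8 49471/14400 209/54
7811/2400 22529/6000 32783/7200
23743/7200 12737/3000 11531/2400
7513/2160 29143/7200 3541/720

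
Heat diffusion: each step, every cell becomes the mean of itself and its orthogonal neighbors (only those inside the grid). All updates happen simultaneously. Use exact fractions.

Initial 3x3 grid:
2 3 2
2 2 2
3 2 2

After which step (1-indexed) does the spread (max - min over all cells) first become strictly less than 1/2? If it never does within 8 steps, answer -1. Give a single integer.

Step 1: max=7/3, min=2, spread=1/3
  -> spread < 1/2 first at step 1
Step 2: max=547/240, min=25/12, spread=47/240
Step 3: max=2461/1080, min=171/80, spread=61/432
Step 4: max=146237/64800, min=93233/43200, spread=511/5184
Step 5: max=8735089/3888000, min=5643851/2592000, spread=4309/62208
Step 6: max=521543633/233280000, min=113378099/51840000, spread=36295/746496
Step 7: max=31202643901/13996800000, min=20483249059/9331200000, spread=305773/8957952
Step 8: max=1867713511397/839808000000, min=1231725929473/559872000000, spread=2575951/107495424

Answer: 1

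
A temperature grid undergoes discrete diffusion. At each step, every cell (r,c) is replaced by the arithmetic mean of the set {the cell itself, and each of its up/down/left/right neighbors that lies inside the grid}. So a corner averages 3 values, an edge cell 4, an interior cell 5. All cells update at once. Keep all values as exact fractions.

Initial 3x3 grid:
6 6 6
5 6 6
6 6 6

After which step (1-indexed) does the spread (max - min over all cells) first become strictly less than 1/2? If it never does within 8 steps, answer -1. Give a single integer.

Answer: 1

Derivation:
Step 1: max=6, min=17/3, spread=1/3
  -> spread < 1/2 first at step 1
Step 2: max=6, min=1373/240, spread=67/240
Step 3: max=1193/200, min=12523/2160, spread=1807/10800
Step 4: max=32039/5400, min=5026037/864000, spread=33401/288000
Step 5: max=3196609/540000, min=45426067/7776000, spread=3025513/38880000
Step 6: max=170044051/28800000, min=18197473133/3110400000, spread=53531/995328
Step 7: max=45864883949/7776000000, min=1093711074151/186624000000, spread=450953/11943936
Step 8: max=5497711389481/933120000000, min=65675736439397/11197440000000, spread=3799043/143327232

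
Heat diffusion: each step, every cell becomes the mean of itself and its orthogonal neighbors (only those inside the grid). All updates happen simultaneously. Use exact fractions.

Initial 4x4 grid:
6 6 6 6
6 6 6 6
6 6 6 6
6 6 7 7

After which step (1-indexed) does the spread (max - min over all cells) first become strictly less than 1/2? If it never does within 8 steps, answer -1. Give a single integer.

Step 1: max=20/3, min=6, spread=2/3
Step 2: max=233/36, min=6, spread=17/36
  -> spread < 1/2 first at step 2
Step 3: max=862/135, min=6, spread=52/135
Step 4: max=12791/2025, min=6, spread=641/2025
Step 5: max=762301/121500, min=54079/9000, spread=64469/243000
Step 6: max=90979831/14580000, min=3249529/540000, spread=810637/3645000
Step 7: max=2718681073/437400000, min=6510953/1080000, spread=20436277/109350000
Step 8: max=81301353403/13122000000, min=586968241/97200000, spread=515160217/3280500000

Answer: 2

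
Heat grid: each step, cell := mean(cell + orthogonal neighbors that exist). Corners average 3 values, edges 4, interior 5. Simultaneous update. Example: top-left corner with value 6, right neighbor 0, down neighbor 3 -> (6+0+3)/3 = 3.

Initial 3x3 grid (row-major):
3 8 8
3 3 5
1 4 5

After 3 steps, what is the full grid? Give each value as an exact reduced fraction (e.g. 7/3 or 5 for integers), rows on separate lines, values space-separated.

Answer: 2389/540 35641/7200 1339/240
26741/7200 4489/1000 71657/14400
7351/2160 54757/14400 4883/1080

Derivation:
After step 1:
  14/3 11/2 7
  5/2 23/5 21/4
  8/3 13/4 14/3
After step 2:
  38/9 653/120 71/12
  433/120 211/50 1291/240
  101/36 911/240 79/18
After step 3:
  2389/540 35641/7200 1339/240
  26741/7200 4489/1000 71657/14400
  7351/2160 54757/14400 4883/1080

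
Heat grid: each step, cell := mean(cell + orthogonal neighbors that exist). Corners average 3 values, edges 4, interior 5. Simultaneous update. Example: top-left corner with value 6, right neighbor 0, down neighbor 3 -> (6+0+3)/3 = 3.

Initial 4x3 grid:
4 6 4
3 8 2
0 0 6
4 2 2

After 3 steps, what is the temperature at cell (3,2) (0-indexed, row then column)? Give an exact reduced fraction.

Answer: 3151/1080

Derivation:
Step 1: cell (3,2) = 10/3
Step 2: cell (3,2) = 47/18
Step 3: cell (3,2) = 3151/1080
Full grid after step 3:
  1111/270 6487/1440 196/45
  535/144 89/24 197/48
  213/80 943/300 2267/720
  289/120 883/360 3151/1080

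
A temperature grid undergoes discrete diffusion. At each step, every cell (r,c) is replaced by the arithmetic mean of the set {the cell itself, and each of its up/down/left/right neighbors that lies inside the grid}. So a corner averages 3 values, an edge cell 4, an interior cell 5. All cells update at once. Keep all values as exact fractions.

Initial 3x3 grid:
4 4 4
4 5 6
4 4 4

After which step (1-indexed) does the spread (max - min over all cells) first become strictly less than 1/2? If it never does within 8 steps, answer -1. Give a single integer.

Answer: 3

Derivation:
Step 1: max=19/4, min=4, spread=3/4
Step 2: max=1121/240, min=25/6, spread=121/240
Step 3: max=65527/14400, min=20359/4800, spread=89/288
  -> spread < 1/2 first at step 3
Step 4: max=3895169/864000, min=1235473/288000, spread=755/3456
Step 5: max=231707143/51840000, min=24862877/5760000, spread=6353/41472
Step 6: max=13836643121/3110400000, min=4500691457/1036800000, spread=53531/497664
Step 7: max=827009814487/186624000000, min=270972511079/62208000000, spread=450953/5971968
Step 8: max=49499363147489/11197440000000, min=1811324543657/414720000000, spread=3799043/71663616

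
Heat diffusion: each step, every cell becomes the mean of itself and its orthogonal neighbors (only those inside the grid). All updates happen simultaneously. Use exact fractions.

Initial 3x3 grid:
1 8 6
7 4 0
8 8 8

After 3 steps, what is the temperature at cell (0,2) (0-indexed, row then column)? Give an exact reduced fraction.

Step 1: cell (0,2) = 14/3
Step 2: cell (0,2) = 167/36
Step 3: cell (0,2) = 10549/2160
Full grid after step 3:
  11459/2160 24041/4800 10549/2160
  6829/1200 11017/2000 4111/800
  844/135 3577/600 6097/1080

Answer: 10549/2160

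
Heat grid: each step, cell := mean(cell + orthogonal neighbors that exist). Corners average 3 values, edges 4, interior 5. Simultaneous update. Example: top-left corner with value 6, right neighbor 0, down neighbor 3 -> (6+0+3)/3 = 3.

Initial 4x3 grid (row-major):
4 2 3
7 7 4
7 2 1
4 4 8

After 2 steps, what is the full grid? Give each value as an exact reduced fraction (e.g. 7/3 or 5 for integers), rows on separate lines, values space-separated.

Answer: 175/36 59/15 43/12
1199/240 113/25 149/40
409/80 437/100 481/120
29/6 541/120 151/36

Derivation:
After step 1:
  13/3 4 3
  25/4 22/5 15/4
  5 21/5 15/4
  5 9/2 13/3
After step 2:
  175/36 59/15 43/12
  1199/240 113/25 149/40
  409/80 437/100 481/120
  29/6 541/120 151/36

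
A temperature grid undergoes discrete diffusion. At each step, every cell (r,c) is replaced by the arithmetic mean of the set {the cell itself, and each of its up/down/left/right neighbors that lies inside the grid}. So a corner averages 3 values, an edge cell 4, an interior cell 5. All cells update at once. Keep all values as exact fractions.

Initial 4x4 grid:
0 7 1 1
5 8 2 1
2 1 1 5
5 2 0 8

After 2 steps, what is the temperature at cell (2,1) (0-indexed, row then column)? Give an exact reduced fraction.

Answer: 289/100

Derivation:
Step 1: cell (2,1) = 14/5
Step 2: cell (2,1) = 289/100
Full grid after step 2:
  47/12 307/80 207/80 2
  39/10 71/20 14/5 12/5
  16/5 289/100 137/50 91/30
  11/4 211/80 653/240 65/18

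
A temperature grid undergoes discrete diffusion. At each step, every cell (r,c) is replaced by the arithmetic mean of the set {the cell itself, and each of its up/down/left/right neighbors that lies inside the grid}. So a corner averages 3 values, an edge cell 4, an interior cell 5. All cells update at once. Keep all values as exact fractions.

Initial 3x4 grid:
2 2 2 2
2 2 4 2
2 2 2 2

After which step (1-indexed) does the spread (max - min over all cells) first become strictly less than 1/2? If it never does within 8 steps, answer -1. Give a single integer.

Step 1: max=5/2, min=2, spread=1/2
Step 2: max=123/50, min=2, spread=23/50
  -> spread < 1/2 first at step 2
Step 3: max=5611/2400, min=413/200, spread=131/480
Step 4: max=49751/21600, min=7591/3600, spread=841/4320
Step 5: max=19822051/8640000, min=1533373/720000, spread=56863/345600
Step 6: max=177054341/77760000, min=13949543/6480000, spread=386393/3110400
Step 7: max=70601723131/31104000000, min=5604358813/2592000000, spread=26795339/248832000
Step 8: max=4216295714129/1866240000000, min=338126149667/155520000000, spread=254051069/2985984000

Answer: 2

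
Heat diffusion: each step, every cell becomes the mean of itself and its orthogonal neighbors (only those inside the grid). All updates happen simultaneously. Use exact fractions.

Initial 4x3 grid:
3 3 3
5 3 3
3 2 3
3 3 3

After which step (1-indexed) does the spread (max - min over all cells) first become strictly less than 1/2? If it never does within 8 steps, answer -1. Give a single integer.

Step 1: max=11/3, min=11/4, spread=11/12
Step 2: max=817/240, min=17/6, spread=137/240
Step 3: max=7207/2160, min=1033/360, spread=1009/2160
  -> spread < 1/2 first at step 3
Step 4: max=42209/12960, min=25061/8640, spread=1847/5184
Step 5: max=625141/194400, min=1518937/518400, spread=444317/1555200
Step 6: max=74188117/23328000, min=91979711/31104000, spread=4162667/18662400
Step 7: max=4417684583/1399680000, min=5557364509/1866240000, spread=199728961/1119744000
Step 8: max=263439391057/83980800000, min=335396315351/111974400000, spread=1902744727/13436928000

Answer: 3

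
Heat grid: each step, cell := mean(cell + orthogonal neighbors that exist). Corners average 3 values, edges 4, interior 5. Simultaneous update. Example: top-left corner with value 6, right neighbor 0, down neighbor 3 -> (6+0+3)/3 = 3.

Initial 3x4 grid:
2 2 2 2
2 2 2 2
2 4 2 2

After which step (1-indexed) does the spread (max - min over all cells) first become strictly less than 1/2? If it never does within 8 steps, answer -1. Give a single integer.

Answer: 3

Derivation:
Step 1: max=8/3, min=2, spread=2/3
Step 2: max=151/60, min=2, spread=31/60
Step 3: max=1291/540, min=2, spread=211/540
  -> spread < 1/2 first at step 3
Step 4: max=124897/54000, min=1847/900, spread=14077/54000
Step 5: max=1112407/486000, min=111683/54000, spread=5363/24300
Step 6: max=32900809/14580000, min=62869/30000, spread=93859/583200
Step 7: max=1959874481/874800000, min=102536467/48600000, spread=4568723/34992000
Step 8: max=116756435629/52488000000, min=3097618889/1458000000, spread=8387449/83980800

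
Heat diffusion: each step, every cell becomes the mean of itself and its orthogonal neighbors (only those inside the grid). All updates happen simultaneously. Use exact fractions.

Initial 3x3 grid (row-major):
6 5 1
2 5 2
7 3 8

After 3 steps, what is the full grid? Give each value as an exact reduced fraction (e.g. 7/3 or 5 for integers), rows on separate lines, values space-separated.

After step 1:
  13/3 17/4 8/3
  5 17/5 4
  4 23/4 13/3
After step 2:
  163/36 293/80 131/36
  251/60 112/25 18/5
  59/12 1049/240 169/36
After step 3:
  8909/2160 19571/4800 7849/2160
  16297/3600 6089/1500 1231/300
  3233/720 66463/14400 9119/2160

Answer: 8909/2160 19571/4800 7849/2160
16297/3600 6089/1500 1231/300
3233/720 66463/14400 9119/2160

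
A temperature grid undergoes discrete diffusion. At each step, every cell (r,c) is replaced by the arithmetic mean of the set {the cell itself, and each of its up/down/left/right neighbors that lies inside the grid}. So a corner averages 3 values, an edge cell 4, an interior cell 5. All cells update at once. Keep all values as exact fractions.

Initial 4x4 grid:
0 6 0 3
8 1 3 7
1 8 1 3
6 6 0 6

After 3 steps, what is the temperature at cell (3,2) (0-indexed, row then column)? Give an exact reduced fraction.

Step 1: cell (3,2) = 13/4
Step 2: cell (3,2) = 57/16
Step 3: cell (3,2) = 8591/2400
Full grid after step 3:
  502/135 4427/1440 23831/7200 1721/540
  5237/1440 5767/1500 1196/375 25241/7200
  32441/7200 11263/3000 147/40 8291/2400
  4687/1080 30701/7200 8591/2400 85/24

Answer: 8591/2400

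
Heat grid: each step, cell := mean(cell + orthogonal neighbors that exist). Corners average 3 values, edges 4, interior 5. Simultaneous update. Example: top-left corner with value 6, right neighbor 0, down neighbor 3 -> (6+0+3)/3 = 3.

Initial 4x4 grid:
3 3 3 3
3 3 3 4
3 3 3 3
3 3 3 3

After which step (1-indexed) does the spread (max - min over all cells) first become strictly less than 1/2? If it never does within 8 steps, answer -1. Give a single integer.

Answer: 1

Derivation:
Step 1: max=10/3, min=3, spread=1/3
  -> spread < 1/2 first at step 1
Step 2: max=391/120, min=3, spread=31/120
Step 3: max=3451/1080, min=3, spread=211/1080
Step 4: max=340843/108000, min=3, spread=16843/108000
Step 5: max=3054643/972000, min=27079/9000, spread=130111/972000
Step 6: max=91122367/29160000, min=1627159/540000, spread=3255781/29160000
Step 7: max=2724753691/874800000, min=1631107/540000, spread=82360351/874800000
Step 8: max=81483316891/26244000000, min=294106441/97200000, spread=2074577821/26244000000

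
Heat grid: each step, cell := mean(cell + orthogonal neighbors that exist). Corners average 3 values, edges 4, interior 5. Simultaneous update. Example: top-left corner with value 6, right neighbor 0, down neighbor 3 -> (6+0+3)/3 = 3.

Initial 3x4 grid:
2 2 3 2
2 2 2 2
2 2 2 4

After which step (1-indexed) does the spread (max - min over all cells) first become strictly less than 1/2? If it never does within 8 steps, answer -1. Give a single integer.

Step 1: max=8/3, min=2, spread=2/3
Step 2: max=23/9, min=2, spread=5/9
Step 3: max=659/270, min=49/24, spread=431/1080
  -> spread < 1/2 first at step 3
Step 4: max=155017/64800, min=18631/9000, spread=104369/324000
Step 5: max=9148373/3888000, min=282641/135000, spread=5041561/19440000
Step 6: max=542777527/233280000, min=68495701/32400000, spread=248042399/1166400000
Step 7: max=32274741293/13996800000, min=2071204267/972000000, spread=12246999241/69984000000
Step 8: max=1923087899287/839808000000, min=250228679731/116640000000, spread=607207026119/4199040000000

Answer: 3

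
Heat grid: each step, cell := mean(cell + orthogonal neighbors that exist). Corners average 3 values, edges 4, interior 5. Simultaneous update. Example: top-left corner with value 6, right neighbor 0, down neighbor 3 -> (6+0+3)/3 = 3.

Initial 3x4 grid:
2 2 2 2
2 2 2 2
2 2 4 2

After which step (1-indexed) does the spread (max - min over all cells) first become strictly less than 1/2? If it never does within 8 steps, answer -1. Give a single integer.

Answer: 3

Derivation:
Step 1: max=8/3, min=2, spread=2/3
Step 2: max=151/60, min=2, spread=31/60
Step 3: max=1291/540, min=2, spread=211/540
  -> spread < 1/2 first at step 3
Step 4: max=124897/54000, min=1847/900, spread=14077/54000
Step 5: max=1112407/486000, min=111683/54000, spread=5363/24300
Step 6: max=32900809/14580000, min=62869/30000, spread=93859/583200
Step 7: max=1959874481/874800000, min=102536467/48600000, spread=4568723/34992000
Step 8: max=116756435629/52488000000, min=3097618889/1458000000, spread=8387449/83980800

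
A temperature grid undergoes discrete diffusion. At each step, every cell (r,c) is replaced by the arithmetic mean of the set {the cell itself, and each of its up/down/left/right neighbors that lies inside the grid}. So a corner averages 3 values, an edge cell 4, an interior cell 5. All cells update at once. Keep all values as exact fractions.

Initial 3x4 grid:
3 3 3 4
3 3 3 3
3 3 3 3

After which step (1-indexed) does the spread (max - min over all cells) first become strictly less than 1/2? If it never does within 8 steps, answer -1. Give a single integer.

Step 1: max=10/3, min=3, spread=1/3
  -> spread < 1/2 first at step 1
Step 2: max=59/18, min=3, spread=5/18
Step 3: max=689/216, min=3, spread=41/216
Step 4: max=81977/25920, min=3, spread=4217/25920
Step 5: max=4874749/1555200, min=21679/7200, spread=38417/311040
Step 6: max=291136211/93312000, min=434597/144000, spread=1903471/18662400
Step 7: max=17397149089/5598720000, min=13075759/4320000, spread=18038617/223948800
Step 8: max=1041037782851/335923200000, min=1179326759/388800000, spread=883978523/13436928000

Answer: 1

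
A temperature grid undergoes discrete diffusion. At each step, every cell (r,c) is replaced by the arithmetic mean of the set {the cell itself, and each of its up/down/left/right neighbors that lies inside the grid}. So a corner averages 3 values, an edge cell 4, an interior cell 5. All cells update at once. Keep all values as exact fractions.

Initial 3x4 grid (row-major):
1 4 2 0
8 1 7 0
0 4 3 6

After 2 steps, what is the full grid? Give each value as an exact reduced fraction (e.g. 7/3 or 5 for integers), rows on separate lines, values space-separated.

After step 1:
  13/3 2 13/4 2/3
  5/2 24/5 13/5 13/4
  4 2 5 3
After step 2:
  53/18 863/240 511/240 43/18
  469/120 139/50 189/50 571/240
  17/6 79/20 63/20 15/4

Answer: 53/18 863/240 511/240 43/18
469/120 139/50 189/50 571/240
17/6 79/20 63/20 15/4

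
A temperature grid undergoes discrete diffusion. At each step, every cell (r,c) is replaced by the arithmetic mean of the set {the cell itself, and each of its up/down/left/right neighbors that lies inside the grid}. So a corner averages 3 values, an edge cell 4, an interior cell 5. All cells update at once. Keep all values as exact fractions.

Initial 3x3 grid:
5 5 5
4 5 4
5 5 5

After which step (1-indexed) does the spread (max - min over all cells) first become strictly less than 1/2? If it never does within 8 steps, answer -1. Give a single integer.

Step 1: max=5, min=23/5, spread=2/5
  -> spread < 1/2 first at step 1
Step 2: max=241/50, min=1121/240, spread=179/1200
Step 3: max=1078/225, min=14177/3000, spread=589/9000
Step 4: max=858919/180000, min=4098449/864000, spread=121811/4320000
Step 5: max=3858577/810000, min=51308393/10800000, spread=417901/32400000
Step 6: max=3084936871/648000000, min=14789430641/3110400000, spread=91331699/15552000000
Step 7: max=13876744993/2916000000, min=184917345737/38880000000, spread=317762509/116640000000
Step 8: max=11100067991239/2332800000000, min=53266193113169/11197440000000, spread=70666223891/55987200000000

Answer: 1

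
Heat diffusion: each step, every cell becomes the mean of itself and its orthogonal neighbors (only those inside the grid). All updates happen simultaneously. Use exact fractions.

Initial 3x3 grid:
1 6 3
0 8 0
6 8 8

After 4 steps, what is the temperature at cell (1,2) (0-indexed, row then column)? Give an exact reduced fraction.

Step 1: cell (1,2) = 19/4
Step 2: cell (1,2) = 1049/240
Step 3: cell (1,2) = 69463/14400
Step 4: cell (1,2) = 3995561/864000
Full grid after step 4:
  521083/129600 1738843/432000 185261/43200
  1246687/288000 831641/180000 3995561/864000
  633383/129600 239177/48000 668083/129600

Answer: 3995561/864000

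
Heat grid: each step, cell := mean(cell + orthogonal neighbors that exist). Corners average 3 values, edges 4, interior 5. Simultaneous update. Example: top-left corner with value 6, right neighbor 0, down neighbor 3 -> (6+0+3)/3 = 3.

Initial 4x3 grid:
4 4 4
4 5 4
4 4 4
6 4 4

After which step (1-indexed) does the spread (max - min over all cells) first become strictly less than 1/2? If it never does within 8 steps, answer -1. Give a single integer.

Answer: 2

Derivation:
Step 1: max=14/3, min=4, spread=2/3
Step 2: max=41/9, min=329/80, spread=319/720
  -> spread < 1/2 first at step 2
Step 3: max=9577/2160, min=1487/360, spread=131/432
Step 4: max=70951/16200, min=179351/43200, spread=5911/25920
Step 5: max=16882181/3888000, min=10782979/2592000, spread=56617/311040
Step 6: max=1006932829/233280000, min=649223861/155520000, spread=2647763/18662400
Step 7: max=60170091311/13996800000, min=39056257999/9331200000, spread=25371269/223948800
Step 8: max=3599089973749/839808000000, min=2349093142541/559872000000, spread=1207204159/13436928000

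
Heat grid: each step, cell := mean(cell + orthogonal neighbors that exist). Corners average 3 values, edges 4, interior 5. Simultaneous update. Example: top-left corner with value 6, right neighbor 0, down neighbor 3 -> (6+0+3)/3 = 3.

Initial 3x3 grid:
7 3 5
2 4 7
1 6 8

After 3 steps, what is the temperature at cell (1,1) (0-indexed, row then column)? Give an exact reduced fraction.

Answer: 2333/500

Derivation:
Step 1: cell (1,1) = 22/5
Step 2: cell (1,1) = 117/25
Step 3: cell (1,1) = 2333/500
Full grid after step 3:
  2963/720 22261/4800 1231/240
  9743/2400 2333/500 3217/600
  327/80 22961/4800 3913/720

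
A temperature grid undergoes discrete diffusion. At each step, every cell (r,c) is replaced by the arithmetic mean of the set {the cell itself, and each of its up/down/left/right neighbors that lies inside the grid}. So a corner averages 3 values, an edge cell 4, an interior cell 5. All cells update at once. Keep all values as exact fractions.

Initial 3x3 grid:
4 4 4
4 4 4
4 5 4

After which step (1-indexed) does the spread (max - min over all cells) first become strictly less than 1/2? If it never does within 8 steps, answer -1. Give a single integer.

Step 1: max=13/3, min=4, spread=1/3
  -> spread < 1/2 first at step 1
Step 2: max=1027/240, min=4, spread=67/240
Step 3: max=9077/2160, min=807/200, spread=1807/10800
Step 4: max=3613963/864000, min=21961/5400, spread=33401/288000
Step 5: max=32333933/7776000, min=2203391/540000, spread=3025513/38880000
Step 6: max=12906526867/3110400000, min=117955949/28800000, spread=53531/995328
Step 7: max=772528925849/186624000000, min=31895116051/7776000000, spread=450953/11943936
Step 8: max=46298663560603/11197440000000, min=3833488610519/933120000000, spread=3799043/143327232

Answer: 1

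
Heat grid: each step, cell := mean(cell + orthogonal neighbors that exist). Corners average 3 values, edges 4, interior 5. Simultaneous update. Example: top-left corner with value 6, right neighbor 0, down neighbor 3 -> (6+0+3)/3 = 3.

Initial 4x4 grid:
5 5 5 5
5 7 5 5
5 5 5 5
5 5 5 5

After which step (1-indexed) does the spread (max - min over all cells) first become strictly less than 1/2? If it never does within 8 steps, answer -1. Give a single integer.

Step 1: max=11/2, min=5, spread=1/2
Step 2: max=136/25, min=5, spread=11/25
  -> spread < 1/2 first at step 2
Step 3: max=6367/1200, min=5, spread=367/1200
Step 4: max=28571/5400, min=1513/300, spread=1337/5400
Step 5: max=851669/162000, min=45469/9000, spread=33227/162000
Step 6: max=25514327/4860000, min=274049/54000, spread=849917/4860000
Step 7: max=762714347/145800000, min=4118533/810000, spread=21378407/145800000
Step 8: max=22836462371/4374000000, min=1238688343/243000000, spread=540072197/4374000000

Answer: 2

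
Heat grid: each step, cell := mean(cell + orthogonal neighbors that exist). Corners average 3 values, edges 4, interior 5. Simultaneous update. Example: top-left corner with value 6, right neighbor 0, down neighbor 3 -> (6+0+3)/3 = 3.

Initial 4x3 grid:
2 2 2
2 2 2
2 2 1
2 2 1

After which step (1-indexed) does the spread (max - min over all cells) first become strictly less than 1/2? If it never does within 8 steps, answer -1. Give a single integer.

Step 1: max=2, min=4/3, spread=2/3
Step 2: max=2, min=55/36, spread=17/36
  -> spread < 1/2 first at step 2
Step 3: max=2, min=218/135, spread=52/135
Step 4: max=3553/1800, min=217951/129600, spread=7573/25920
Step 5: max=52783/27000, min=13382999/7776000, spread=363701/1555200
Step 6: max=1392587/720000, min=817266001/466560000, spread=681043/3732480
Step 7: max=372917911/194400000, min=49617862859/27993600000, spread=163292653/1119744000
Step 8: max=11106860837/5832000000, min=3004404115681/1679616000000, spread=1554974443/13436928000

Answer: 2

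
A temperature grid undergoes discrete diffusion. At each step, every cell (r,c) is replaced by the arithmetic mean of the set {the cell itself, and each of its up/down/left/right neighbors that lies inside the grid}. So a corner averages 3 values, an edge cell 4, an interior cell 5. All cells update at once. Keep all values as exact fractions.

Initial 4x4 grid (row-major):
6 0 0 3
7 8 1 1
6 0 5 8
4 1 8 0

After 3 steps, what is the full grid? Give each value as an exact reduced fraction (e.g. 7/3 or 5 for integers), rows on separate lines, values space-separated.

Answer: 4501/1080 12751/3600 9043/3600 985/432
8213/1800 11113/3000 18863/6000 21101/7200
7579/1800 23833/6000 11227/3000 26429/7200
1727/432 27481/7200 27929/7200 4447/1080

Derivation:
After step 1:
  13/3 7/2 1 4/3
  27/4 16/5 3 13/4
  17/4 4 22/5 7/2
  11/3 13/4 7/2 16/3
After step 2:
  175/36 361/120 53/24 67/36
  139/30 409/100 297/100 133/48
  14/3 191/50 92/25 989/240
  67/18 173/48 989/240 37/9
After step 3:
  4501/1080 12751/3600 9043/3600 985/432
  8213/1800 11113/3000 18863/6000 21101/7200
  7579/1800 23833/6000 11227/3000 26429/7200
  1727/432 27481/7200 27929/7200 4447/1080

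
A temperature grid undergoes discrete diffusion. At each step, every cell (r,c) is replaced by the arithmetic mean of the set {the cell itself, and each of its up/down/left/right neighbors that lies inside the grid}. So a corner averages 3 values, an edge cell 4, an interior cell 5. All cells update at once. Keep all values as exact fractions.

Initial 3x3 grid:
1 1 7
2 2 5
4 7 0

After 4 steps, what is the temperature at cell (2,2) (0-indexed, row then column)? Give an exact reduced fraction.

Answer: 152771/43200

Derivation:
Step 1: cell (2,2) = 4
Step 2: cell (2,2) = 43/12
Step 3: cell (2,2) = 297/80
Step 4: cell (2,2) = 152771/43200
Full grid after step 4:
  22543/8100 2644021/864000 424363/129600
  2592271/864000 127103/40000 1501573/432000
  205319/64800 2954771/864000 152771/43200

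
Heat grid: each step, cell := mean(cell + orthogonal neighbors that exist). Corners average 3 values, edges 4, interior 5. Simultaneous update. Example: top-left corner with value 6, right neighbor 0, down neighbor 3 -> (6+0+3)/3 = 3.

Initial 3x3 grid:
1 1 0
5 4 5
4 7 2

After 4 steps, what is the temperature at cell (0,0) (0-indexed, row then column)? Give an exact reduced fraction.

Step 1: cell (0,0) = 7/3
Step 2: cell (0,0) = 22/9
Step 3: cell (0,0) = 1601/540
Step 4: cell (0,0) = 97747/32400
Full grid after step 4:
  97747/32400 1277023/432000 121921/43200
  1548023/432000 151919/45000 2904421/864000
  511813/129600 1146557/288000 121247/32400

Answer: 97747/32400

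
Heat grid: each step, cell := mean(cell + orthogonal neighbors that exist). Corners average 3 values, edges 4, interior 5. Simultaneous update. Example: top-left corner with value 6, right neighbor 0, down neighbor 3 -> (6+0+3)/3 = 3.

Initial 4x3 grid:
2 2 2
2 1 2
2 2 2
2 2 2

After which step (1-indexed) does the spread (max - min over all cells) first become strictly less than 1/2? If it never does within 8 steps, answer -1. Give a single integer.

Answer: 1

Derivation:
Step 1: max=2, min=7/4, spread=1/4
  -> spread < 1/2 first at step 1
Step 2: max=2, min=177/100, spread=23/100
Step 3: max=787/400, min=8789/4800, spread=131/960
Step 4: max=14009/7200, min=79849/43200, spread=841/8640
Step 5: max=2786627/1440000, min=32017949/17280000, spread=56863/691200
Step 6: max=24930457/12960000, min=289505659/155520000, spread=386393/6220800
Step 7: max=9947641187/5184000000, min=116022276869/62208000000, spread=26795339/497664000
Step 8: max=594993850333/311040000000, min=6981144285871/3732480000000, spread=254051069/5971968000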